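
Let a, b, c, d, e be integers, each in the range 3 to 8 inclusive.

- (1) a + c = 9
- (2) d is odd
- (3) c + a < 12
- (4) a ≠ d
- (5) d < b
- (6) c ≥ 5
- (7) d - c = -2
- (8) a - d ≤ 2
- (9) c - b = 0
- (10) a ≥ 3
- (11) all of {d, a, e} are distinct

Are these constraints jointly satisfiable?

Satisfiable

Setting (a, b, c, d, e) = (4, 5, 5, 3, 5) satisfies everything: constraint 1: a + c = 9; constraint 3: c + a = 9; constraint 7: d - c = -2, and the others follow.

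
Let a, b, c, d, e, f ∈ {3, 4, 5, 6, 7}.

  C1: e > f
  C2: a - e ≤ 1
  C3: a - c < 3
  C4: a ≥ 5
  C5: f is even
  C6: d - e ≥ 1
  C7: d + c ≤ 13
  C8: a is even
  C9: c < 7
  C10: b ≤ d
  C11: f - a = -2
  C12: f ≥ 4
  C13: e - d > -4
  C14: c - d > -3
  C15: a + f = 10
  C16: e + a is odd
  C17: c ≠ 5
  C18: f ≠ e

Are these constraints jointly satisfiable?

The assignment a = 6, b = 4, c = 6, d = 7, e = 5, f = 4 works:
  constraint 2 holds since a - e = 1.
  constraint 3 holds since a - c = 0.
  constraint 6 holds since d - e = 2.
The rest check out directly.

Satisfiable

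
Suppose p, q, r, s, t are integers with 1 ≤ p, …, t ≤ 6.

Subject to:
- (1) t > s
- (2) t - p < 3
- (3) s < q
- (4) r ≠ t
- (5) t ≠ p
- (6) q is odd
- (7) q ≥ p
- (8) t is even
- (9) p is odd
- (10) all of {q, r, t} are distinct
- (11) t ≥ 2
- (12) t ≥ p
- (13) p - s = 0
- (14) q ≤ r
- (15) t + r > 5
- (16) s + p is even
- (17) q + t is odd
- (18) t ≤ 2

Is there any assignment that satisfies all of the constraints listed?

Satisfiable

Try p = 1, q = 3, r = 5, s = 1, t = 2.
Check constraint 2: t - p = 1; constraint 13: p - s = 0; constraint 15: t + r = 7. The remaining constraints are straightforward to verify.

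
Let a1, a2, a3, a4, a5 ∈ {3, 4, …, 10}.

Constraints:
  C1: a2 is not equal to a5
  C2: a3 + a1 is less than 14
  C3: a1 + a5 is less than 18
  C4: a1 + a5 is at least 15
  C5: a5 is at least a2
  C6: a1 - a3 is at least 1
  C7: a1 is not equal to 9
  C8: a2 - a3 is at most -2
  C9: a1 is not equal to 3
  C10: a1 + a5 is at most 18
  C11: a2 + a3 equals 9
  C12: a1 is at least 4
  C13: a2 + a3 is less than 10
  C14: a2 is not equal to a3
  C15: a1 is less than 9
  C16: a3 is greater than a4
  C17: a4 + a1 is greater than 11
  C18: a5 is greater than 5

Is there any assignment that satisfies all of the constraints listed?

Satisfiable

Try a1 = 7, a2 = 3, a3 = 6, a4 = 5, a5 = 10.
Check constraint 2: a3 + a1 = 13; constraint 3: a1 + a5 = 17. The remaining constraints are straightforward to verify.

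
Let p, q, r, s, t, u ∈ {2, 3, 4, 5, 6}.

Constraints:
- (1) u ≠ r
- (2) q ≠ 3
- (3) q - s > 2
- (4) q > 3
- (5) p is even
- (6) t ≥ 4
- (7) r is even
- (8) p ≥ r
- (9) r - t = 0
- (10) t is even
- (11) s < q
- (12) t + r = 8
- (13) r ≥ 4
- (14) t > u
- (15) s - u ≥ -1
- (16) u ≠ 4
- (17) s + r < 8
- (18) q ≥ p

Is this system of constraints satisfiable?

Satisfiable

One satisfying assignment is p = 6, q = 6, r = 4, s = 3, t = 4, u = 3.
For the less obvious constraints — constraint 3: q - s = 3; constraint 9: r - t = 0 — and the others hold by inspection.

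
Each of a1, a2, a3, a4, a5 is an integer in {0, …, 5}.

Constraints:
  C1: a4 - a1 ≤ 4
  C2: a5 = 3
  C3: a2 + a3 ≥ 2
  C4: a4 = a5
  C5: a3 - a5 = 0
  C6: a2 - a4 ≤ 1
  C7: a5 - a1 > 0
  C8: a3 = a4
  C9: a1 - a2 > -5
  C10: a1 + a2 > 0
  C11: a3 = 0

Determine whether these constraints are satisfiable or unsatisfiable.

Constraint 11 fixes a3 = 0 and constraint 2 fixes a5 = 3. Constraints 4 and 8 give a3 = a4 = a5, so a3 = a5. But 0 ≠ 3 — contradiction.

Unsatisfiable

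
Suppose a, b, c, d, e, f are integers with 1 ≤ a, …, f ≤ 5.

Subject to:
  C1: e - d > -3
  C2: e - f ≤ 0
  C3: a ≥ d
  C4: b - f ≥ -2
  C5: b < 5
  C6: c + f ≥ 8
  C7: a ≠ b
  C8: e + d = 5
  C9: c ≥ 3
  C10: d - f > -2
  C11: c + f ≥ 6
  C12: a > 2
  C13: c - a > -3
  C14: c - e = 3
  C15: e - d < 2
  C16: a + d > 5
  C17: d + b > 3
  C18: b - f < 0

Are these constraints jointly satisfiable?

Satisfiable

The assignment a = 5, b = 2, c = 5, d = 3, e = 2, f = 3 works:
  constraint 1 holds since e - d = -1.
  constraint 2 holds since e - f = -1.
The rest check out directly.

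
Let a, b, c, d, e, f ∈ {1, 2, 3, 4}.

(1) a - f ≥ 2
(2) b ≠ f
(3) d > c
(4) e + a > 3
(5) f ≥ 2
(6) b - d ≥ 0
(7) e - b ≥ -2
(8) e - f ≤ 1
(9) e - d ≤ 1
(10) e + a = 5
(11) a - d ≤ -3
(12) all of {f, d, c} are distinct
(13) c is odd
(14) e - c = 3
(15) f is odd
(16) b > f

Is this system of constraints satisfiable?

Unsatisfiable

Constraints 1, 6, 7, 8, and 11 give a − f ≥ 2, f − e ≥ -1, e − b ≥ -2, b − d ≥ 0, d − a ≥ 3.
Adding all 5 inequalities: the left sides telescope to 0, and the right sides sum to 2 + (-1) + (-2) + 0 + 3 = 2. So 0 ≥ 2, which is false.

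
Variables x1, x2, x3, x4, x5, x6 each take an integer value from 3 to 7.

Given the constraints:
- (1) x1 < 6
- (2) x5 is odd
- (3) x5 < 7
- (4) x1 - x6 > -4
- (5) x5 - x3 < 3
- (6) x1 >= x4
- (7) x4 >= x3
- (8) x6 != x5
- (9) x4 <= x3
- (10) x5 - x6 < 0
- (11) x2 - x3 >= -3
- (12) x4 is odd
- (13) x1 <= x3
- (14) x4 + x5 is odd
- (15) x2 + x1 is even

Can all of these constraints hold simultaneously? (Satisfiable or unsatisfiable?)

Constraint 12 makes x4 odd and constraint 2 makes x5 odd, so x4 + x5 must be even. Constraint 14 says x4 + x5 is odd — contradiction.

Unsatisfiable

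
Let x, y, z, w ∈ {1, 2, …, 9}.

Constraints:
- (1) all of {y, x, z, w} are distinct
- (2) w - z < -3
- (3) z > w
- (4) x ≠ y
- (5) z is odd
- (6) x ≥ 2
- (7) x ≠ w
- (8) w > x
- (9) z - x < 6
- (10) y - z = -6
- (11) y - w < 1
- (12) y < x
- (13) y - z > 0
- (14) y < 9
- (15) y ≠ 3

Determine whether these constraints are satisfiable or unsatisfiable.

Unsatisfiable

Constraints 3, 8, 12, and 13 give y < x, x < w, w < z, z < y. Chaining: y < x < w < z < y, which forces y < y — impossible.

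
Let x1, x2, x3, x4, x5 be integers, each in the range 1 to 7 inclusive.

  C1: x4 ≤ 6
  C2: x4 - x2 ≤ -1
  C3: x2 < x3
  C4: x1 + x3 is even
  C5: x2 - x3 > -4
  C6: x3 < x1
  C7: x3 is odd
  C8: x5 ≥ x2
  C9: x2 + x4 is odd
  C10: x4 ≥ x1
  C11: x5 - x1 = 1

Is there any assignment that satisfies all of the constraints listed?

Unsatisfiable

Constraints 2, 3, 6, and 10 give x1 ≤ x4, x4 < x2, x2 < x3, x3 < x1. Chaining: x1 ≤ x4 < x2 < x3 < x1, which forces x1 < x1 — impossible.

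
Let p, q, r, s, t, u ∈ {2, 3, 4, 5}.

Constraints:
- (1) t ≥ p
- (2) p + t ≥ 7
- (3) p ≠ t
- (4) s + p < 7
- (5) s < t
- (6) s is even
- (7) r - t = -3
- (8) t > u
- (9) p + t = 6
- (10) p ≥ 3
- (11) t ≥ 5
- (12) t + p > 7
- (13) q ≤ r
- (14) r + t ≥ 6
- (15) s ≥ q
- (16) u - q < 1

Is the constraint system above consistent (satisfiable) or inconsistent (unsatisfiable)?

Unsatisfiable

From constraint 10: p ≥ 3. From constraint 11: t ≥ 5. Hence p + t ≥ 8. But constraint 9 requires p + t = 6, and 6 < 8. Contradiction.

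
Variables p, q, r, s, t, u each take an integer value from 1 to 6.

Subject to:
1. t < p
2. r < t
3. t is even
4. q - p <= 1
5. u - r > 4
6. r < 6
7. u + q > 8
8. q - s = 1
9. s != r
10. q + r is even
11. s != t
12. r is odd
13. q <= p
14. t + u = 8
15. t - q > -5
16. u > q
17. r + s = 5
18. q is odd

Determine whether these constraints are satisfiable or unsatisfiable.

Satisfiable

Setting (p, q, r, s, t, u) = (5, 5, 1, 4, 2, 6) satisfies everything: constraint 4: q - p = 0; constraint 5: u - r = 5, and the others follow.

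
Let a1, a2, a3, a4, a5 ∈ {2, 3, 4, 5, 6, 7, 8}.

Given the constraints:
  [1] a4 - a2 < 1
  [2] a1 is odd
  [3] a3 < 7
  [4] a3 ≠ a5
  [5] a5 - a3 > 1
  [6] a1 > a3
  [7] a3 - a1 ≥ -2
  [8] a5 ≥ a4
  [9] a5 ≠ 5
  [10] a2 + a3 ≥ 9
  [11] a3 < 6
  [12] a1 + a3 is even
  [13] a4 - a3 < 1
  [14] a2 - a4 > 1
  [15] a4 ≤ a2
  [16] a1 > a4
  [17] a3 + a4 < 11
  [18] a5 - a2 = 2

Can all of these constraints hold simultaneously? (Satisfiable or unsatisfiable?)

Take a1 = 7, a2 = 5, a3 = 5, a4 = 3, a5 = 7. Then constraint 1: a4 - a2 = -2; constraint 5: a5 - a3 = 2, and every other listed constraint is also met.

Satisfiable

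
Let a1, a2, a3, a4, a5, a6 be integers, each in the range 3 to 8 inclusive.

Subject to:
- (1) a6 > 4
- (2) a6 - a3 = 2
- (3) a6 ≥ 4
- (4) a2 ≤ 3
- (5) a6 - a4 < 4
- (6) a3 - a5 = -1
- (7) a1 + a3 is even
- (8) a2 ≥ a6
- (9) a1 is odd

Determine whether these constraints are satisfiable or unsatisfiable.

From constraint 1: a6 ≥ 5. From constraints 4 and 8: a6 ≤ a2 and a2 ≤ 3, so a6 ≤ 3. But 3 < 5, so no value of a6 works.

Unsatisfiable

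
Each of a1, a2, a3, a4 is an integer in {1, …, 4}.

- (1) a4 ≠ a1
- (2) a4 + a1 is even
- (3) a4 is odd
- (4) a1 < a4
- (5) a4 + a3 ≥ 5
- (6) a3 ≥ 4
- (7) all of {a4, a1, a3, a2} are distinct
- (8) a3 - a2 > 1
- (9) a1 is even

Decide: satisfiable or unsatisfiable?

Unsatisfiable

Constraint 3 makes a4 odd and constraint 9 makes a1 even, so a4 + a1 must be odd. Constraint 2 says a4 + a1 is even — contradiction.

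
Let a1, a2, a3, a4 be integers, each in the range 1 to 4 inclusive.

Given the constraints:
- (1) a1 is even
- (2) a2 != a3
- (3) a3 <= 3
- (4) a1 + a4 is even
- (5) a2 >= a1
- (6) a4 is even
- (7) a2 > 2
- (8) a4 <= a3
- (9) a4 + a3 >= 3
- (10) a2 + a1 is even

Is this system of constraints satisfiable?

Try a1 = 2, a2 = 4, a3 = 3, a4 = 2.
Check constraint 1: a1 = 2 is even; constraint 4: a1 + a4 = 4 is even; constraint 9: a4 + a3 = 5. The remaining constraints are straightforward to verify.

Satisfiable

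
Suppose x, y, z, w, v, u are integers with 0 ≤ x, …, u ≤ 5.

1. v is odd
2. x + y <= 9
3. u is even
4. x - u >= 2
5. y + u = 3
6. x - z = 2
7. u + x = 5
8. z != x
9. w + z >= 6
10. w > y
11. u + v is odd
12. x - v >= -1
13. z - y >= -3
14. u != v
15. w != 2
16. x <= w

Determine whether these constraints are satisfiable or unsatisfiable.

Satisfiable

Setting (x, y, z, w, v, u) = (5, 3, 3, 5, 5, 0) satisfies everything: constraint 2: x + y = 8; constraint 4: x - u = 5, and the others follow.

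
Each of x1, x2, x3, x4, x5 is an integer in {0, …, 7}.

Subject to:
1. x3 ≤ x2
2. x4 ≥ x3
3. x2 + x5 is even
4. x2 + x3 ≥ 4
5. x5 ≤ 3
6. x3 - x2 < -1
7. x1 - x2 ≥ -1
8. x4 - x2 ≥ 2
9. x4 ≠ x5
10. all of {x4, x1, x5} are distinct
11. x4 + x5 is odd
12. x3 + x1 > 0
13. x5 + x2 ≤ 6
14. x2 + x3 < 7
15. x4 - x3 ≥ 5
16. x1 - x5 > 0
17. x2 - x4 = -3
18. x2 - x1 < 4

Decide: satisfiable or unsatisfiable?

Satisfiable

Take x1 = 3, x2 = 4, x3 = 0, x4 = 7, x5 = 0. Then constraint 4: x2 + x3 = 4; constraint 6: x3 - x2 = -4; constraint 7: x1 - x2 = -1, and every other listed constraint is also met.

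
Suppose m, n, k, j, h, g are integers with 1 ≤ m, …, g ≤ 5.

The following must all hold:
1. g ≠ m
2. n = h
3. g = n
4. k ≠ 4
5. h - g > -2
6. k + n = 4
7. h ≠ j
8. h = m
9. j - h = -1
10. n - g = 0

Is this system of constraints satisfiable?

Unsatisfiable

From constraints 2, 3, and 8, g = n = h = m, so g = m. But constraint 1 says g ≠ m. Contradiction.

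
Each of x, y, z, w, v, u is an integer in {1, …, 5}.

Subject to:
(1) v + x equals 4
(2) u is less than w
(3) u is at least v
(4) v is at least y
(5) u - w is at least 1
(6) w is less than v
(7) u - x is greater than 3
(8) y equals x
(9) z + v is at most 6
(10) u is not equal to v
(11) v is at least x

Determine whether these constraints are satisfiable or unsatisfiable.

Constraints 2, 3, and 6 give w < v, v ≤ u, u < w. Chaining: w < v ≤ u < w, which forces w < w — impossible.

Unsatisfiable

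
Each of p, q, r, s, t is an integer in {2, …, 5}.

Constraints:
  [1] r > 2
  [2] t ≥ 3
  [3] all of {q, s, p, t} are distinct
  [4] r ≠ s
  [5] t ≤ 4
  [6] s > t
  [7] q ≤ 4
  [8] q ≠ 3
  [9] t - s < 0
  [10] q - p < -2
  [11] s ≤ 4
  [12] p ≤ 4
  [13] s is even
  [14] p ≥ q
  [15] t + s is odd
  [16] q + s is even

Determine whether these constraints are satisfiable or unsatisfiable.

Unsatisfiable

Constraints 5, 7, 11, and 12 confine each of q, s, p, t to the 3 values {2, …, 4} (the domain already gives each ≥ 2).
Constraint 3 requires all 4 of them to be distinct, but only 3 values are available — impossible by the pigeonhole principle.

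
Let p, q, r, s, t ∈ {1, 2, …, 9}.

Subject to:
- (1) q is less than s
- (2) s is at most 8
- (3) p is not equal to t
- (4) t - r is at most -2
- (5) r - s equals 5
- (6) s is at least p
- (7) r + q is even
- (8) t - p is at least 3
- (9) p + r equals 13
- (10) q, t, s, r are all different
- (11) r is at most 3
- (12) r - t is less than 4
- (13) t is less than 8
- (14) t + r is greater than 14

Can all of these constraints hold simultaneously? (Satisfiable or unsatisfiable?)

Unsatisfiable

From constraints 2 and 6: p ≤ s ≤ 8. From constraint 11: r ≤ 3. Hence p + r ≤ 11. But constraint 9 requires p + r = 13, and 13 > 11. Contradiction.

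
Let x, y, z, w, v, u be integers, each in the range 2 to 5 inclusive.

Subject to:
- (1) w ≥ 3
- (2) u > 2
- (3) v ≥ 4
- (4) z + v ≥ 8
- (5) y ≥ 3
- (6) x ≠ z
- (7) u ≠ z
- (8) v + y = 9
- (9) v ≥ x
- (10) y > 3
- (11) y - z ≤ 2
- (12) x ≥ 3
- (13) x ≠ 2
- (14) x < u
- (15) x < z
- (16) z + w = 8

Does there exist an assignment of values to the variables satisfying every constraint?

Satisfiable

One satisfying assignment is x = 3, y = 4, z = 4, w = 4, v = 5, u = 5.
For the less obvious constraints — constraint 4: z + v = 9; constraint 8: v + y = 9; constraint 11: y - z = 0 — and the others hold by inspection.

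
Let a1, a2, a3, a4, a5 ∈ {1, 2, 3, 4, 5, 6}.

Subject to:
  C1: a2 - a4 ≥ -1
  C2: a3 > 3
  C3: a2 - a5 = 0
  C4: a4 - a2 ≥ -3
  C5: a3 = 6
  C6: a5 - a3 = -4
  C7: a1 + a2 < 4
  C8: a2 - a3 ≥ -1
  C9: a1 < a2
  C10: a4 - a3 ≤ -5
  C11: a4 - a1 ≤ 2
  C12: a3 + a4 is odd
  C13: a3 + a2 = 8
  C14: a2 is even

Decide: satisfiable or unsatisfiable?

Unsatisfiable

Constraints 4, 8, and 10 give a4 − a2 ≥ -3, a2 − a3 ≥ -1, a3 − a4 ≥ 5.
Adding all 3 inequalities: the left sides telescope to 0, and the right sides sum to (-3) + (-1) + 5 = 1. So 0 ≥ 1, which is false.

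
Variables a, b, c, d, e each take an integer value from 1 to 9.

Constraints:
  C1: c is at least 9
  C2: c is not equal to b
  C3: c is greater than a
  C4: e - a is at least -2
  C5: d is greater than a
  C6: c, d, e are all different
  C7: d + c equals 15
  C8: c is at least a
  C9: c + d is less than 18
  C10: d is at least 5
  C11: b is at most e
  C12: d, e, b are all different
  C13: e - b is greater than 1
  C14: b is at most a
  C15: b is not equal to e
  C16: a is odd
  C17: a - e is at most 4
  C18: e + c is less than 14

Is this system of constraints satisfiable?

One satisfying assignment is a = 5, b = 2, c = 9, d = 6, e = 4.
For the less obvious constraints — constraint 4: e - a = -1; constraint 7: d + c = 15; constraint 9: c + d = 15 — and the others hold by inspection.

Satisfiable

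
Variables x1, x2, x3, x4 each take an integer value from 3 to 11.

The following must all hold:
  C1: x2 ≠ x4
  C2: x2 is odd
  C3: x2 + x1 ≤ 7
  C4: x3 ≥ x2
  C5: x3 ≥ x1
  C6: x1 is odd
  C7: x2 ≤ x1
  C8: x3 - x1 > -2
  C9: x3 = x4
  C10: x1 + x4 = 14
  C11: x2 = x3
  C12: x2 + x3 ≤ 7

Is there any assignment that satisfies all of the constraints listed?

Unsatisfiable

From constraints 9 and 11, x2 = x3 = x4, so x2 = x4. But constraint 1 says x2 ≠ x4. Contradiction.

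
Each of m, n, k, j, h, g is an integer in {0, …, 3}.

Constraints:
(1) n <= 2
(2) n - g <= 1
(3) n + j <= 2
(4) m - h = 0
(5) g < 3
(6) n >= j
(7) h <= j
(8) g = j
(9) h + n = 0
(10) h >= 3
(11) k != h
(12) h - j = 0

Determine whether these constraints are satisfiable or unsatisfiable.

From constraints 7 and 10: j ≥ h and h ≥ 3, so j ≥ 3. From constraints 1 and 6: j ≤ n and n ≤ 2, so j ≤ 2. But 2 < 3, so no value of j works.

Unsatisfiable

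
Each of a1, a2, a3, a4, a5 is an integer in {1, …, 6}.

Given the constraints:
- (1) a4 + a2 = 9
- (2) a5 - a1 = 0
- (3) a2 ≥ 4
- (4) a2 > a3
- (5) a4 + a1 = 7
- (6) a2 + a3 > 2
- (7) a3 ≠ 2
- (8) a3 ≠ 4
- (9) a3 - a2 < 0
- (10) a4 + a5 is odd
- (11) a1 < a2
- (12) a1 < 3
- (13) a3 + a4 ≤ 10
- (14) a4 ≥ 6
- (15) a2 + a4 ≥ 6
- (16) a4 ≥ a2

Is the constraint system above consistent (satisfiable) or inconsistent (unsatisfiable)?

From constraint 14: a4 ≥ 6. From constraint 3: a2 ≥ 4. Hence a4 + a2 ≥ 10. But constraint 1 requires a4 + a2 = 9, and 9 < 10. Contradiction.

Unsatisfiable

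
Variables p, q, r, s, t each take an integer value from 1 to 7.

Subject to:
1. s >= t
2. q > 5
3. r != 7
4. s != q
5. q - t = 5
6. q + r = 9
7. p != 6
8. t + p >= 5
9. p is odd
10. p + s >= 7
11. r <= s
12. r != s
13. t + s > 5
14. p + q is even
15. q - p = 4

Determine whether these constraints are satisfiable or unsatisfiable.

Setting (p, q, r, s, t) = (3, 7, 2, 5, 2) satisfies everything: constraint 5: q - t = 5; constraint 6: q + r = 9, and the others follow.

Satisfiable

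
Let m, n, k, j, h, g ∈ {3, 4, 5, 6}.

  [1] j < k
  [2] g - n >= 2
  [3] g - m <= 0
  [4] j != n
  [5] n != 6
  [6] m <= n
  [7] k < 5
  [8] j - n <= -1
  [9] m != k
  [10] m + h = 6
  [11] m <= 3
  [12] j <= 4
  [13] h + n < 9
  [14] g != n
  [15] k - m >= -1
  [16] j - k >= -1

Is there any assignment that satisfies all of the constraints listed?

Unsatisfiable

Constraints 2, 3, 8, 15, and 16 give g − n ≥ 2, n − j ≥ 1, j − k ≥ -1, k − m ≥ -1, m − g ≥ 0.
Adding all 5 inequalities: the left sides telescope to 0, and the right sides sum to 2 + 1 + (-1) + (-1) + 0 = 1. So 0 ≥ 1, which is false.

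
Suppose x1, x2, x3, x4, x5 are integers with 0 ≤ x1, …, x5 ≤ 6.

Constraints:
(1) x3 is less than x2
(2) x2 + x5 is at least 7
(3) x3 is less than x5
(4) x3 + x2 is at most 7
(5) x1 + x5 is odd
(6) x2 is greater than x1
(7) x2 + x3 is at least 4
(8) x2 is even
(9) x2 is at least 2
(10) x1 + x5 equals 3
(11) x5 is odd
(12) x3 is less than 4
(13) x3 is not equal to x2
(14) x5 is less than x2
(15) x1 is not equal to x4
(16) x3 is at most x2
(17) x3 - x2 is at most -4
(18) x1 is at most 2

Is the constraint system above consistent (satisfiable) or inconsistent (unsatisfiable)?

Try x1 = 0, x2 = 6, x3 = 0, x4 = 1, x5 = 3.
Check constraint 2: x2 + x5 = 9; constraint 4: x3 + x2 = 6. The remaining constraints are straightforward to verify.

Satisfiable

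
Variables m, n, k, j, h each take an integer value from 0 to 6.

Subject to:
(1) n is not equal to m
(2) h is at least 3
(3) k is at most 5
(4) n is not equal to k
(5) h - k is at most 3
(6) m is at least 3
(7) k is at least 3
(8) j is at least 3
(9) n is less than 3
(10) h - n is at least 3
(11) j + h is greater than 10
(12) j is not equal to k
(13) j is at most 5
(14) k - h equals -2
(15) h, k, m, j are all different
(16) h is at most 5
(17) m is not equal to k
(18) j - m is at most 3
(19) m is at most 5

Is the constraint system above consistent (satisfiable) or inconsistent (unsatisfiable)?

Unsatisfiable

Constraints 2, 3, 6, 7, 8, 13, 16, and 19 confine each of h, k, m, j to the 3 values {3, …, 5}.
Constraint 15 requires all 4 of them to be distinct, but only 3 values are available — impossible by the pigeonhole principle.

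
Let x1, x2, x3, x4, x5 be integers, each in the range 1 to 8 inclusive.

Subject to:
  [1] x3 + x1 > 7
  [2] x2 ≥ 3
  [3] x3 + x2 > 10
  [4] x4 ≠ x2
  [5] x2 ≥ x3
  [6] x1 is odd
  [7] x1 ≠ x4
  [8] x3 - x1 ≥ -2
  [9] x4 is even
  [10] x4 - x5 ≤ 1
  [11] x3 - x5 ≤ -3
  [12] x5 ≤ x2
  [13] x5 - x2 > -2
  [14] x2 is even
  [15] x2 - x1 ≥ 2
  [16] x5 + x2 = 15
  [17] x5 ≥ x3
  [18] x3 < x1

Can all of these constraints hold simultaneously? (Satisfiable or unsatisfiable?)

Setting (x1, x2, x3, x4, x5) = (5, 8, 4, 6, 7) satisfies everything: constraint 1: x3 + x1 = 9; constraint 3: x3 + x2 = 12, and the others follow.

Satisfiable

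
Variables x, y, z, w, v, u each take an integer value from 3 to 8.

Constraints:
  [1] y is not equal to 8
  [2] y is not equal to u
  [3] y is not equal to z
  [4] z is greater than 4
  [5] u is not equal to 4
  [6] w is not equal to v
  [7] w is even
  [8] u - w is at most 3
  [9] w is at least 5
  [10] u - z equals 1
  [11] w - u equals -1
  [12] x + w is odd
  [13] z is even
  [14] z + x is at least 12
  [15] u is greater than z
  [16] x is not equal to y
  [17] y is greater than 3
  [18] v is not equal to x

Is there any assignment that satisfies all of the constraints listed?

Satisfiable

One satisfying assignment is x = 7, y = 4, z = 6, w = 6, v = 4, u = 7.
For the less obvious constraints — constraint 8: u - w = 1; constraint 10: u - z = 1; constraint 11: w - u = -1 — and the others hold by inspection.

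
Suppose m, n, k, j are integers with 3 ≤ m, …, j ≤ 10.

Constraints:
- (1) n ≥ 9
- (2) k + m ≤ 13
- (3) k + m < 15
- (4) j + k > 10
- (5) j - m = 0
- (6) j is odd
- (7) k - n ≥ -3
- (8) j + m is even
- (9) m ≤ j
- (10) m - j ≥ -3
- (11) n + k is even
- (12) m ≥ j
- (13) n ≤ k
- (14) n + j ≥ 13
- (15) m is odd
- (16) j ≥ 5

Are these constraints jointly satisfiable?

Unsatisfiable

From constraints 1 and 13: k ≥ n ≥ 9. From constraints 12 and 16: m ≥ j ≥ 5. Hence k + m ≥ 14. But constraint 2 requires k + m ≤ 13, and 13 < 14. Contradiction.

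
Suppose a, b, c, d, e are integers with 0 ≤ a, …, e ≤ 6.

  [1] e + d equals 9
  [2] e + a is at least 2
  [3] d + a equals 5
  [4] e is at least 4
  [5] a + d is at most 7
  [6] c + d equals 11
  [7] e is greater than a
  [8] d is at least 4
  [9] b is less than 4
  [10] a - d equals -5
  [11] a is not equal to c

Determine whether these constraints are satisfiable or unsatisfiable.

Satisfiable

Take a = 0, b = 1, c = 6, d = 5, e = 4. Then constraint 1: e + d = 9; constraint 2: e + a = 4; constraint 3: d + a = 5, and every other listed constraint is also met.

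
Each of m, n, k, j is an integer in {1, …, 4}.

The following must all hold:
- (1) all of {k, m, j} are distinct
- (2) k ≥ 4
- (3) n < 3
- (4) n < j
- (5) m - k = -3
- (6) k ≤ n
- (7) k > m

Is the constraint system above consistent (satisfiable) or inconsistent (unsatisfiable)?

From constraints 2 and 6: n ≥ k and k ≥ 4, so n ≥ 4. From constraint 3: n ≤ 2. But 2 < 4, so no value of n works.

Unsatisfiable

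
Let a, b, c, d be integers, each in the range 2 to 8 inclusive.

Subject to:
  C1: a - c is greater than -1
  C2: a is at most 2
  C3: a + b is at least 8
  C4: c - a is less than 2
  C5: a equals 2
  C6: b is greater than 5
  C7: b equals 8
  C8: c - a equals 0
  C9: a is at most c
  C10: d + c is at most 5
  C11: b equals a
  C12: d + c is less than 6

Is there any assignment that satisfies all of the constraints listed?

Unsatisfiable

Constraint 7 fixes b = 8 and constraint 5 fixes a = 2, but constraint 11 requires b = a. Since 8 ≠ 2, contradiction.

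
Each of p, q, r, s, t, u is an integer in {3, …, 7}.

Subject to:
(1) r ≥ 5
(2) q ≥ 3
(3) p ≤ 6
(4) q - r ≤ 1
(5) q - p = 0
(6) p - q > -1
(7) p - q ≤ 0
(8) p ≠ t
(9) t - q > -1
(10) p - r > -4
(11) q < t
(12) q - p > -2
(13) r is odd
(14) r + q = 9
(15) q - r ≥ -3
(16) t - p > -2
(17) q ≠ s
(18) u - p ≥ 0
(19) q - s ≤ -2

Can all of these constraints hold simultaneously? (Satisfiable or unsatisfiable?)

Setting (p, q, r, s, t, u) = (4, 4, 5, 6, 5, 5) satisfies everything: constraint 4: q - r = -1; constraint 5: q - p = 0; constraint 6: p - q = 0, and the others follow.

Satisfiable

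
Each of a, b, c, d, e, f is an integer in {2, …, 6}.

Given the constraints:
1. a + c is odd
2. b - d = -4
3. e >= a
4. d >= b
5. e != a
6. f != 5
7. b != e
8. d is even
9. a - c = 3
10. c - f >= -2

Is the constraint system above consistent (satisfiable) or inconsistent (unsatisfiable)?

Try a = 5, b = 2, c = 2, d = 6, e = 6, f = 2.
Check constraint 2: b - d = -4; constraint 9: a - c = 3; constraint 10: c - f = 0. The remaining constraints are straightforward to verify.

Satisfiable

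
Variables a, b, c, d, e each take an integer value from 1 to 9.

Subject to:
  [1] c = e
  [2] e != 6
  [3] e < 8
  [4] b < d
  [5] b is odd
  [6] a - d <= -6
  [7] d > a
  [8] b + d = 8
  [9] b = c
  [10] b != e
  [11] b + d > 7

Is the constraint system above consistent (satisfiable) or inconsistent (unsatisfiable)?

From constraints 1 and 9, b = c = e, so b = e. But constraint 10 says b ≠ e. Contradiction.

Unsatisfiable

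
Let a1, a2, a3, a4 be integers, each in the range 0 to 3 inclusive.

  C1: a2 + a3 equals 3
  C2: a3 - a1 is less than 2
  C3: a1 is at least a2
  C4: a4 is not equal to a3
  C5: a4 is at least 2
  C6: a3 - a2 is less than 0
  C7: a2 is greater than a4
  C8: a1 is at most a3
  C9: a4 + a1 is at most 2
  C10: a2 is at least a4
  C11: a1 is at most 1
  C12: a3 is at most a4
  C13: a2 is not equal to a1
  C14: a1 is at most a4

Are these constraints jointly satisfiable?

Unsatisfiable

From constraints 5 and 10: a2 ≥ a4 and a4 ≥ 2, so a2 ≥ 2. From constraints 3 and 11: a2 ≤ a1 and a1 ≤ 1, so a2 ≤ 1. But 1 < 2, so no value of a2 works.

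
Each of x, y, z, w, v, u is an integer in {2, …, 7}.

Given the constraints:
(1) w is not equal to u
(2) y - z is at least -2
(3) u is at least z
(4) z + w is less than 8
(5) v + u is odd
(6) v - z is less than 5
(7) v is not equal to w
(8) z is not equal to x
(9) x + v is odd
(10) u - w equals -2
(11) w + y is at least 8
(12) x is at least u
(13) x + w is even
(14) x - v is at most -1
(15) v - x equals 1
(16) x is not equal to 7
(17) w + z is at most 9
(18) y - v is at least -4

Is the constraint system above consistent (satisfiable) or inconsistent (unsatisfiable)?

One satisfying assignment is x = 5, y = 3, z = 2, w = 5, v = 6, u = 3.
For the less obvious constraints — constraint 2: y - z = 1; constraint 4: z + w = 7; constraint 6: v - z = 4 — and the others hold by inspection.

Satisfiable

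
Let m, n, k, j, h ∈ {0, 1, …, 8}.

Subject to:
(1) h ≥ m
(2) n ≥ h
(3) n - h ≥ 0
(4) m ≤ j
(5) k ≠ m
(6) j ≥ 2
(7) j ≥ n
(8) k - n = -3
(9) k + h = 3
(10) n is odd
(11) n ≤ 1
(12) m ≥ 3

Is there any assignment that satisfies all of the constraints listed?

Unsatisfiable

From constraints 1 and 12: h ≥ m and m ≥ 3, so h ≥ 3. From constraints 2 and 11: h ≤ n and n ≤ 1, so h ≤ 1. But 1 < 3, so no value of h works.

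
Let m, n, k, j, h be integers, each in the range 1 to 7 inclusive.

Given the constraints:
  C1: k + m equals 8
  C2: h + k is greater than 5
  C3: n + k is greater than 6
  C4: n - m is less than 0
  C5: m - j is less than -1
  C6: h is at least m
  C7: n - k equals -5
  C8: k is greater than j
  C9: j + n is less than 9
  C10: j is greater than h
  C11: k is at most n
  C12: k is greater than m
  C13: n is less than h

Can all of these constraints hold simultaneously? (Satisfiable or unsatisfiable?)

Unsatisfiable

Constraints 4, 6, 8, 10, and 11 give m ≤ h, h < j, j < k, k ≤ n, n < m. Chaining: m ≤ h < j < k ≤ n < m, which forces m < m — impossible.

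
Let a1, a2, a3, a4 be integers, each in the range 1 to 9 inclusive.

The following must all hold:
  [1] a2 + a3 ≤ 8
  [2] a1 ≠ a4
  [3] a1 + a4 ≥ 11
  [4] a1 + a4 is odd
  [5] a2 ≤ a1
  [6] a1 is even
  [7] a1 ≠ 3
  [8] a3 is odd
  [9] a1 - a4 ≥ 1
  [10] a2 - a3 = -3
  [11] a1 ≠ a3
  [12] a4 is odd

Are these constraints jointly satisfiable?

Satisfiable

Setting (a1, a2, a3, a4) = (8, 2, 5, 5) satisfies everything: constraint 1: a2 + a3 = 7; constraint 3: a1 + a4 = 13; constraint 9: a1 - a4 = 3, and the others follow.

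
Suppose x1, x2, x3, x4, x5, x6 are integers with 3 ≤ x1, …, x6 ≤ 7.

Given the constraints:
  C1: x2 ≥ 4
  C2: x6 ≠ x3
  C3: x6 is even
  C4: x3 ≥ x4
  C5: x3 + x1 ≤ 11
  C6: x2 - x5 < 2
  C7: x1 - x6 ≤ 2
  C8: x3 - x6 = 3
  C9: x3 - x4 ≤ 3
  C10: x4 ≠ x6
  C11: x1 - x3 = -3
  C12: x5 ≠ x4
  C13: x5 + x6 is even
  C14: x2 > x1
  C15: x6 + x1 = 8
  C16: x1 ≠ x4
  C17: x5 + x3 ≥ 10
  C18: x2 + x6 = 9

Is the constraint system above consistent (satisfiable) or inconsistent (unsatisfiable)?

Satisfiable

Take x1 = 4, x2 = 5, x3 = 7, x4 = 6, x5 = 4, x6 = 4. Then constraint 5: x3 + x1 = 11; constraint 6: x2 - x5 = 1; constraint 7: x1 - x6 = 0, and every other listed constraint is also met.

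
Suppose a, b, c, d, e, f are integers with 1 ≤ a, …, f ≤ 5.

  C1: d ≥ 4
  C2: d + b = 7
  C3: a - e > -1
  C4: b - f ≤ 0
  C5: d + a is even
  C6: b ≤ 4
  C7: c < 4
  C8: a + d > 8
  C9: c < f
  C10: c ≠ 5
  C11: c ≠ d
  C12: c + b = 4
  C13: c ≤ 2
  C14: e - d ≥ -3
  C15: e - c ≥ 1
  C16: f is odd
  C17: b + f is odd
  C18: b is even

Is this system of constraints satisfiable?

Satisfiable

Take a = 5, b = 2, c = 2, d = 5, e = 3, f = 5. Then constraint 2: d + b = 7; constraint 3: a - e = 2; constraint 4: b - f = -3, and every other listed constraint is also met.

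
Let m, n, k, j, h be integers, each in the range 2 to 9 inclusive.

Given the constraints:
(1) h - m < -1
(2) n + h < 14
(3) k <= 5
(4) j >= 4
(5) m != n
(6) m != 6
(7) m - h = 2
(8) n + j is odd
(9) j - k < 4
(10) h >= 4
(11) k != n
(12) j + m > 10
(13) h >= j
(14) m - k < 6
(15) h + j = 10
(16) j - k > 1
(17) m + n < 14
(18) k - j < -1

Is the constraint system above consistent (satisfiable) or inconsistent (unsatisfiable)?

One satisfying assignment is m = 7, n = 6, k = 3, j = 5, h = 5.
For the less obvious constraints — constraint 1: h - m = -2; constraint 2: n + h = 11 — and the others hold by inspection.

Satisfiable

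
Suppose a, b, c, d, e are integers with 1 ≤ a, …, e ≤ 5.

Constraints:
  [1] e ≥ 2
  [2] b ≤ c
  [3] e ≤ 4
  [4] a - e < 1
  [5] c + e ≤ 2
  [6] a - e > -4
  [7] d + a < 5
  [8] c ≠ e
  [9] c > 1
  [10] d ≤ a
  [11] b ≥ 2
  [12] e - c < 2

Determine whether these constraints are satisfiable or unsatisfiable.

Unsatisfiable

From constraints 2 and 11: c ≥ b ≥ 2. From constraint 1: e ≥ 2. Hence c + e ≥ 4. But constraint 5 requires c + e ≤ 2, and 2 < 4. Contradiction.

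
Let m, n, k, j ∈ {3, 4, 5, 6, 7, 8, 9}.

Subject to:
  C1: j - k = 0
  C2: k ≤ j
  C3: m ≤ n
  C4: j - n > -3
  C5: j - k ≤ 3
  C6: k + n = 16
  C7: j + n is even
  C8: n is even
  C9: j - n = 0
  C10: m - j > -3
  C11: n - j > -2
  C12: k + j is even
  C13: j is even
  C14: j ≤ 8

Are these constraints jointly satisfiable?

Satisfiable

The assignment m = 7, n = 8, k = 8, j = 8 works:
  constraint 1 holds since j - k = 0.
  constraint 4 holds since j - n = 0.
The rest check out directly.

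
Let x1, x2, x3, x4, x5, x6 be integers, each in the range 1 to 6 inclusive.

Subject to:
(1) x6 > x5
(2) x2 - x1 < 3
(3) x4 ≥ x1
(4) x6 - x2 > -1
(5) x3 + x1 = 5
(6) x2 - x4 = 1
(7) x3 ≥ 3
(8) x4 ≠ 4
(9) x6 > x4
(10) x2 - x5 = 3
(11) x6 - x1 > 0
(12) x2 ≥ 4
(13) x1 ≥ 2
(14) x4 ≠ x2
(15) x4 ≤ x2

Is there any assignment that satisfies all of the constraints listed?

The assignment x1 = 2, x2 = 4, x3 = 3, x4 = 3, x5 = 1, x6 = 5 works:
  constraint 2 holds since x2 - x1 = 2.
  constraint 4 holds since x6 - x2 = 1.
  constraint 5 holds since x3 + x1 = 5.
The rest check out directly.

Satisfiable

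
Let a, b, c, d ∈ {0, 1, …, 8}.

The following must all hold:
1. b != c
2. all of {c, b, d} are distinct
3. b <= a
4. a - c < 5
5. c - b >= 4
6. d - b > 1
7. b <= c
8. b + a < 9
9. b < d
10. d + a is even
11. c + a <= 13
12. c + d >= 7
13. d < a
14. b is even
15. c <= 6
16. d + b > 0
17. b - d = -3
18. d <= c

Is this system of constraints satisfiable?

Satisfiable

The assignment a = 7, b = 0, c = 4, d = 3 works:
  constraint 4 holds since a - c = 3.
  constraint 5 holds since c - b = 4.
  constraint 6 holds since d - b = 3.
The rest check out directly.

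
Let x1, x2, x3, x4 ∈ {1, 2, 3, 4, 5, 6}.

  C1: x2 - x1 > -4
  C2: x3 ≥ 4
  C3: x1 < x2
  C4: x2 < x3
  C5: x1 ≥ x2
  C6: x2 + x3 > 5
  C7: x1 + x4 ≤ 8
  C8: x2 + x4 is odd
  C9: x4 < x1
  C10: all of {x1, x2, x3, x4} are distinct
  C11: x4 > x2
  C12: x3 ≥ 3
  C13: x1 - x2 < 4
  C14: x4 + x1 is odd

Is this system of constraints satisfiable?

Unsatisfiable

Constraints 3, 9, and 11 give x2 < x4, x4 < x1, x1 < x2. Chaining: x2 < x4 < x1 < x2, which forces x2 < x2 — impossible.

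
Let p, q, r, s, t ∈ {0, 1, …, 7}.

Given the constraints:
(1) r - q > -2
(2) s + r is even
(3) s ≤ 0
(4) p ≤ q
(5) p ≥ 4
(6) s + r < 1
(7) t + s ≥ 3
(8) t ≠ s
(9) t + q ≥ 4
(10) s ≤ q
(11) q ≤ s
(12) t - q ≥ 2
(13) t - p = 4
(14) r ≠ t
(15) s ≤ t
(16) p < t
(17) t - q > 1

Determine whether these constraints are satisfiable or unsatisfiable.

Unsatisfiable

From constraints 4 and 5: q ≥ p and p ≥ 4, so q ≥ 4. From constraints 3 and 11: q ≤ s and s ≤ 0, so q ≤ 0. But 0 < 4, so no value of q works.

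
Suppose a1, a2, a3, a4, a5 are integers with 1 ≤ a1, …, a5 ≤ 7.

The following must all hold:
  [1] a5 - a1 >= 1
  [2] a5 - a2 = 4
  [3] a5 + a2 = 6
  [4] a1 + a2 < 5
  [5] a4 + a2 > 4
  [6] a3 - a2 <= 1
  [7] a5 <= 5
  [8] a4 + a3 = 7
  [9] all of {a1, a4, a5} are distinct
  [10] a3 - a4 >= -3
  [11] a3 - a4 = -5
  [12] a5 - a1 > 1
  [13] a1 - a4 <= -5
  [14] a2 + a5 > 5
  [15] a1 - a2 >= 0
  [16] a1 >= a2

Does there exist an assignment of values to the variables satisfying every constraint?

Unsatisfiable

Constraints 6, 10, 13, and 15 give a4 − a1 ≥ 5, a1 − a2 ≥ 0, a2 − a3 ≥ -1, a3 − a4 ≥ -3.
Adding all 4 inequalities: the left sides telescope to 0, and the right sides sum to 5 + 0 + (-1) + (-3) = 1. So 0 ≥ 1, which is false.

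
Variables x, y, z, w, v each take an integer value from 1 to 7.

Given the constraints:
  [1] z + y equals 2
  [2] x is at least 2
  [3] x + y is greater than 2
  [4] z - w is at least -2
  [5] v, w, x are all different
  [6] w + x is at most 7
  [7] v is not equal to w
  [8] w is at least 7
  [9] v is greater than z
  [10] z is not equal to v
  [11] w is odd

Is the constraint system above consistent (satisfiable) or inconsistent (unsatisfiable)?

Unsatisfiable

From constraint 8: w ≥ 7. From constraint 2: x ≥ 2. Hence w + x ≥ 9. But constraint 6 requires w + x ≤ 7, and 7 < 9. Contradiction.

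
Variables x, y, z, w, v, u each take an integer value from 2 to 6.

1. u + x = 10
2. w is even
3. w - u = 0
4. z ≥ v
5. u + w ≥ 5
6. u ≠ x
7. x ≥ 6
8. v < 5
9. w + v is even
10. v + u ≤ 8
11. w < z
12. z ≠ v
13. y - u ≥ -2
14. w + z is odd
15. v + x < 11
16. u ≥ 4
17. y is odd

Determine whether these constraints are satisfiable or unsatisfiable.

The assignment x = 6, y = 5, z = 5, w = 4, v = 2, u = 4 works:
  constraint 1 holds since u + x = 10.
  constraint 3 holds since w - u = 0.
The rest check out directly.

Satisfiable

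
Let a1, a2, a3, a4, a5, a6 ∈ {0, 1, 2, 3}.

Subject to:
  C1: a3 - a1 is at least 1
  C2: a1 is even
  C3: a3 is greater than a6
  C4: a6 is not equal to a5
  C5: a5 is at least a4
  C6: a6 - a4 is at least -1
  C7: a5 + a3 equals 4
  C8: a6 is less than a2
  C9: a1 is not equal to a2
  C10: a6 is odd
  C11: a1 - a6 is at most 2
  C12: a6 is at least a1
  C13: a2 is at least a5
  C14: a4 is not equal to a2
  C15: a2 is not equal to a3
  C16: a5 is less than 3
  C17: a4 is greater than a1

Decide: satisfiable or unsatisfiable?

Try a1 = 0, a2 = 3, a3 = 2, a4 = 2, a5 = 2, a6 = 1.
Check constraint 1: a3 - a1 = 2; constraint 6: a6 - a4 = -1; constraint 7: a5 + a3 = 4. The remaining constraints are straightforward to verify.

Satisfiable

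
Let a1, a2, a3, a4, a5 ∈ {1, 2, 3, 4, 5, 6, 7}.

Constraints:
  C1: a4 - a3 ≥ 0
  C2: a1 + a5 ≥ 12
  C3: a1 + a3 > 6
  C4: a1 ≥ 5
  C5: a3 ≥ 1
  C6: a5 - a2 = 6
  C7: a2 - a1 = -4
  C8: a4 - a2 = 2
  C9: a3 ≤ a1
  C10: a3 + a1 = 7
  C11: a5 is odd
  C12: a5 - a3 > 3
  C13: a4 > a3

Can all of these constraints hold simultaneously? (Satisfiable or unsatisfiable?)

Satisfiable

Take a1 = 5, a2 = 1, a3 = 2, a4 = 3, a5 = 7. Then constraint 1: a4 - a3 = 1; constraint 2: a1 + a5 = 12, and every other listed constraint is also met.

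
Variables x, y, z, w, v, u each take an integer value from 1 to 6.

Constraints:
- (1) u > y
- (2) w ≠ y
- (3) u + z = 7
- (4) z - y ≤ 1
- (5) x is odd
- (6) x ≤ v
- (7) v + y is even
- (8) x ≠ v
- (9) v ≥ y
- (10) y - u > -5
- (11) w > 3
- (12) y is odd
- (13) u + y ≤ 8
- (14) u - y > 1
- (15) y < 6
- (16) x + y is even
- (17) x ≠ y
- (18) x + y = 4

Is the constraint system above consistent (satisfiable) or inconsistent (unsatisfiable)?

Try x = 1, y = 3, z = 2, w = 6, v = 5, u = 5.
Check constraint 3: u + z = 7; constraint 4: z - y = -1. The remaining constraints are straightforward to verify.

Satisfiable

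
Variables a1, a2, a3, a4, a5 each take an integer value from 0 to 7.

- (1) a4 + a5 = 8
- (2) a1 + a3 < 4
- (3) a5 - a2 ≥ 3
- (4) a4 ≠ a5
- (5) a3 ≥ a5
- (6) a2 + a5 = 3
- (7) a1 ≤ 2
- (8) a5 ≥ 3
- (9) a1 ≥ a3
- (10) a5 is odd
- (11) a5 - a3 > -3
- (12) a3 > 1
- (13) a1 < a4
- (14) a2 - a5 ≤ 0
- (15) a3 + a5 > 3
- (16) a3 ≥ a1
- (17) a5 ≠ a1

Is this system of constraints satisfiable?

From constraints 5 and 8: a3 ≥ a5 and a5 ≥ 3, so a3 ≥ 3. From constraints 7 and 9: a3 ≤ a1 and a1 ≤ 2, so a3 ≤ 2. But 2 < 3, so no value of a3 works.

Unsatisfiable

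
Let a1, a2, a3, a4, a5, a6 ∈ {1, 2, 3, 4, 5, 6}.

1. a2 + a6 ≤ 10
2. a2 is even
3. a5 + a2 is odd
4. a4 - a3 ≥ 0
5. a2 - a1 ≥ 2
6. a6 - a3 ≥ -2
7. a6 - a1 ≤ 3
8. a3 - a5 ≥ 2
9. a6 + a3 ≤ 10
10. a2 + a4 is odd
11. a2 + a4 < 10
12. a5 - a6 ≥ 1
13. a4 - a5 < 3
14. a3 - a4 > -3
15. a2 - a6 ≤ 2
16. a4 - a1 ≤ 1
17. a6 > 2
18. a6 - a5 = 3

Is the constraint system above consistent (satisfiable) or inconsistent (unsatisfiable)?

Constraints 4, 5, 8, 12, 15, and 16 give a4 − a3 ≥ 0, a3 − a5 ≥ 2, a5 − a6 ≥ 1, a6 − a2 ≥ -2, a2 − a1 ≥ 2, a1 − a4 ≥ -1.
Adding all 6 inequalities: the left sides telescope to 0, and the right sides sum to 0 + 2 + 1 + (-2) + 2 + (-1) = 2. So 0 ≥ 2, which is false.

Unsatisfiable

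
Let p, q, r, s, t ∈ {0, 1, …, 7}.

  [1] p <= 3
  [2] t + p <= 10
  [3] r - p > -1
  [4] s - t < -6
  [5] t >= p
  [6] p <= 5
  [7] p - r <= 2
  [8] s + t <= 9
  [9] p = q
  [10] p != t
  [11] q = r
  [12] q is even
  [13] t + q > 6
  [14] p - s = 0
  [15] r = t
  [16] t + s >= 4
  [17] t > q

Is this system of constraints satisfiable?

From constraints 9, 11, and 15, p = q = r = t, so p = t. But constraint 10 says p ≠ t. Contradiction.

Unsatisfiable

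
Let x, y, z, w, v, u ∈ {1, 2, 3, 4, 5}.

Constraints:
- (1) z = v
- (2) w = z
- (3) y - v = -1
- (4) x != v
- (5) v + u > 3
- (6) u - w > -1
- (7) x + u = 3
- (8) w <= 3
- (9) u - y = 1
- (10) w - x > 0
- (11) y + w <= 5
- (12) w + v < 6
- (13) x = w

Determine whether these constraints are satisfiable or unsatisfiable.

Unsatisfiable

From constraints 1, 2, and 13, x = w = z = v, so x = v. But constraint 4 says x ≠ v. Contradiction.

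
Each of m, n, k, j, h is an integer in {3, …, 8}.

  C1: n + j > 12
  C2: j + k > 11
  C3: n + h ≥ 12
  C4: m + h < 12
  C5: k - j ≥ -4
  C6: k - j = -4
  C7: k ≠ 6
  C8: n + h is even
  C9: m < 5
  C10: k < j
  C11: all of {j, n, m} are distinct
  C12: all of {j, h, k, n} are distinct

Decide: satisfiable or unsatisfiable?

Setting (m, n, k, j, h) = (3, 5, 4, 8, 7) satisfies everything: constraint 1: n + j = 13; constraint 2: j + k = 12; constraint 3: n + h = 12, and the others follow.

Satisfiable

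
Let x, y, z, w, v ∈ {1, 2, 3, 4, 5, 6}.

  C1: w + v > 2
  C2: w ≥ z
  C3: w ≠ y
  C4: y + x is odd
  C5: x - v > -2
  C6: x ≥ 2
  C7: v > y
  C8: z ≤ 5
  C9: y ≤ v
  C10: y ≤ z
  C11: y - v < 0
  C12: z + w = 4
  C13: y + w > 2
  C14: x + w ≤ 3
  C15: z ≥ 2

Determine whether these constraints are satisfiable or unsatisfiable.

Unsatisfiable

From constraint 6: x ≥ 2. From constraints 2 and 15: w ≥ z ≥ 2. Hence x + w ≥ 4. But constraint 14 requires x + w ≤ 3, and 3 < 4. Contradiction.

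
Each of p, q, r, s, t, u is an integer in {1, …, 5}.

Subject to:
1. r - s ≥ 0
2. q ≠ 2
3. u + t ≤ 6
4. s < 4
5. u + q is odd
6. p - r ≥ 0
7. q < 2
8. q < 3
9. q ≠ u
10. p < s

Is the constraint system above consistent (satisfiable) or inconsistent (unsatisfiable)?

Unsatisfiable

Constraints 1, 6, and 10 give r ≤ p, p < s, s ≤ r. Chaining: r ≤ p < s ≤ r, which forces r < r — impossible.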